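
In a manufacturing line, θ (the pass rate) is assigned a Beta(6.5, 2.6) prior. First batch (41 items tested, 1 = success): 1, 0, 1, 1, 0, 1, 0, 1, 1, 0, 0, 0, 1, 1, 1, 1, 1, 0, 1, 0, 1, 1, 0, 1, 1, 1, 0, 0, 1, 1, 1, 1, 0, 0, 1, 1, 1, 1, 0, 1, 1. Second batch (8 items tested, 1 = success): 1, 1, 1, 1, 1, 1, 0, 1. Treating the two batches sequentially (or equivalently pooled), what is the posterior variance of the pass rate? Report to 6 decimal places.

The Beta prior is conjugate to a Binomial/Bernoulli likelihood; the update adds successes to α and failures to β.
After batch 1: Beta(6.5+27, 2.6+14) = Beta(33.5, 16.6).
After batch 2: Beta(33.5+7, 16.6+1) = Beta(40.5, 17.6).
Var = αβ/((α+β)²(α+β+1)) = 40.5·17.6/(58.1²·59.1) = 0.003573.

0.003573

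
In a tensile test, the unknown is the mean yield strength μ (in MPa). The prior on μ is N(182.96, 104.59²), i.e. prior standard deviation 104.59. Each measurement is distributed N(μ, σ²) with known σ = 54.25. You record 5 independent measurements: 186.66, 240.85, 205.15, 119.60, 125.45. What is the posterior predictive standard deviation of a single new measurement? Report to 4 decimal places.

59.1745

For Normal data with known variance σ², a Normal(μ₀, σ₀²) prior on μ is conjugate. Posterior precision = 1/σ₀² + n/σ²; posterior mean is the precision-weighted average of μ₀ and x̄.
σ₀² = 104.59² = 10939.0681, σ² = 54.25² = 2943.0625; σ² + n·σ₀² = 2943.0625 + 5·10939.0681 = 57638.403.
Posterior precision = 1/σ₀² + n/σ² = 1/10939.0681 + 5/2943.0625 = (σ² + n·σ₀²)/(σ₀²σ²) = 57638.403/(10939.0681·2943.0625); posterior variance σₙ² = σ₀²σ²/(σ² + n·σ₀²) = 10939.0681·2943.0625/57638.403 = 558.557480.
Predictive variance for one new observation = σₙ² + σ² = 10939.0681·2943.0625/57638.403 + 2943.0625 = σ²·(σ₀² + 57638.403)/57638.403 = 2943.0625·68577.4711/57638.403 = 3501.619980; SD = √(2943.0625·68577.4711/57638.403) = 59.1745.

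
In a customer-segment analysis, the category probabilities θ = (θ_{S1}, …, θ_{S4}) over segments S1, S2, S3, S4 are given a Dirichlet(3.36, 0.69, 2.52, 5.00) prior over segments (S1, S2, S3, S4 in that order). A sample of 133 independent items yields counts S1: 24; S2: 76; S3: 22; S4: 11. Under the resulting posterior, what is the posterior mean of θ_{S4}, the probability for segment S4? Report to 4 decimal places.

The Dirichlet prior is conjugate to the Multinomial likelihood: each posterior αⱼ = prior αⱼ + observed count nⱼ.
Posterior concentration: (27.36, 76.69, 24.52, 16.00), total = 144.57.
E[θ_{S4}|data] = α_{S4}/Σα = 16.00/144.57 = 0.1107.

0.1107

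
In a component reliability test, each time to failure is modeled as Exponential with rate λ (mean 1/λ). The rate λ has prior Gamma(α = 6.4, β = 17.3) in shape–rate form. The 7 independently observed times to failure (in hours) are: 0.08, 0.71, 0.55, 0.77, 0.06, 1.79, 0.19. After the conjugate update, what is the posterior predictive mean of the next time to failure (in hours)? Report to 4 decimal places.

1.7298

With a Gamma(shape α, rate β) prior on the exponential rate λ, the posterior after n observations with total T = Σxᵢ is Gamma(α+n, β+T).
Sum of observations T = 4.15 hours; n = 7.
Posterior: Gamma(6.4+7, 17.3+4.15) = Gamma(13.4, 21.45).
The predictive distribution for the next observation is Lomax; its mean is β/(α−1) = 21.45/12.4 = 1.7298.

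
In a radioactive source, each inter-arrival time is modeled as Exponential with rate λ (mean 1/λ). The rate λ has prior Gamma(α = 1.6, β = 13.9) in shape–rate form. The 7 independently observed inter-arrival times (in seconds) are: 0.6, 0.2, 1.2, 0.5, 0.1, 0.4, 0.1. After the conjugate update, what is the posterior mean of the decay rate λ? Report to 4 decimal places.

With a Gamma(shape α, rate β) prior on the exponential rate λ, the posterior after n observations with total T = Σxᵢ is Gamma(α+n, β+T).
Sum of observations T = 3.1 seconds; n = 7.
Posterior: Gamma(1.6+7, 13.9+3.1) = Gamma(8.6, 17.0).
Posterior mean of λ = α/β = 8.6/17.0 = 0.5059.

0.5059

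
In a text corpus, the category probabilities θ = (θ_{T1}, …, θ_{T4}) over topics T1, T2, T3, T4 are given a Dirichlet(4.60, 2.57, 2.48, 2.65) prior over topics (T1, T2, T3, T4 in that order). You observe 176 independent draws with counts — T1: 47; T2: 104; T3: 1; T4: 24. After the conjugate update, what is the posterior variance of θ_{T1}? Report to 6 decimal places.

0.001051

The Dirichlet prior is conjugate to the Multinomial likelihood: each posterior αⱼ = prior αⱼ + observed count nⱼ.
Posterior concentration: (51.60, 106.57, 3.48, 26.65), total = 188.30.
Var[θ_j] = α_j(Σα−α_j)/((Σα)²(Σα+1)) = 51.60·136.70/(188.30²·189.30) = 0.001051.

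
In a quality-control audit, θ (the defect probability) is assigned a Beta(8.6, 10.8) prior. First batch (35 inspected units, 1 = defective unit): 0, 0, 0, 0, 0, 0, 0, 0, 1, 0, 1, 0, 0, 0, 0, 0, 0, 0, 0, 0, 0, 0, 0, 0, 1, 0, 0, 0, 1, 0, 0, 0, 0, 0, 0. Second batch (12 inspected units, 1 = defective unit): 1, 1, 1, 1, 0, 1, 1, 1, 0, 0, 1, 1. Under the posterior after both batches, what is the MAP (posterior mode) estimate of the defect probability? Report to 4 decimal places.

The Beta prior is conjugate to a Binomial/Bernoulli likelihood; the update adds successes to α and failures to β.
After batch 1: Beta(8.6+4, 10.8+31) = Beta(12.6, 41.8).
After batch 2: Beta(12.6+9, 41.8+3) = Beta(21.6, 44.8).
Mode of Beta(a,b) for a,b>1 is (a−1)/(a+b−2) = 20.6/64.4 = 0.3199.

0.3199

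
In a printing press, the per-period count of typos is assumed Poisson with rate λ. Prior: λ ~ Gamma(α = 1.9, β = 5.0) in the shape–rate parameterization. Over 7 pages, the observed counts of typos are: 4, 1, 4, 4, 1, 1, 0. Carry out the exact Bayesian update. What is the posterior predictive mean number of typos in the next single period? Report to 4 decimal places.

1.4083

With a Gamma(shape α, rate β) prior, the Poisson likelihood is conjugate: the posterior is Gamma(α + ΣXᵢ, β + n).
Sum of counts S = 15 over n = 7 pages.
Posterior: Gamma(α+S, β+n) = Gamma(1.9+15, 5.0+7) = Gamma(16.9, 12.0).
The predictive distribution for one future period is NegBinom with mean α/β = 1.4083.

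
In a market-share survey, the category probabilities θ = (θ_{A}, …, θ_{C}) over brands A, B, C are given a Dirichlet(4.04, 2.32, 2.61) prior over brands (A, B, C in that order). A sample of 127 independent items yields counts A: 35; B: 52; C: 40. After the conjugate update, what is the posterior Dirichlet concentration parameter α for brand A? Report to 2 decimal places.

The Dirichlet prior is conjugate to the Multinomial likelihood: each posterior αⱼ = prior αⱼ + observed count nⱼ.
Posterior concentration: (39.04, 54.32, 42.61), total = 135.97.
α_{A} = 4.04 + 35 = 39.04.

39.04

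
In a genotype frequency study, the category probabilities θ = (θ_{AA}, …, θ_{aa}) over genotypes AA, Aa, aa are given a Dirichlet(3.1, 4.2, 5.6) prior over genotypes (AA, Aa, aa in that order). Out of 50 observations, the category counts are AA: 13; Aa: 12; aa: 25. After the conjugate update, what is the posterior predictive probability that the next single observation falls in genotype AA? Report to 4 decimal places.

0.2560

The Dirichlet prior is conjugate to the Multinomial likelihood: each posterior αⱼ = prior αⱼ + observed count nⱼ.
Posterior concentration: (16.1, 16.2, 30.6), total = 62.9.
P(next = AA | data) = α_{AA}/Σα = 0.2560.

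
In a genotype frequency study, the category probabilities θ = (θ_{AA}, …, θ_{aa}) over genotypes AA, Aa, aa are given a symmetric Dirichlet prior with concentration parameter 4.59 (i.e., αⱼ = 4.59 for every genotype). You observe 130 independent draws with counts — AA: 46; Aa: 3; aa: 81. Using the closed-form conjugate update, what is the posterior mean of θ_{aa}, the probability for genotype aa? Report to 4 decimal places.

The Dirichlet prior is conjugate to the Multinomial likelihood: each posterior αⱼ = prior αⱼ + observed count nⱼ.
Posterior concentration: (50.59, 7.59, 85.59), total = 143.77.
E[θ_{aa}|data] = α_{aa}/Σα = 85.59/143.77 = 0.5953.

0.5953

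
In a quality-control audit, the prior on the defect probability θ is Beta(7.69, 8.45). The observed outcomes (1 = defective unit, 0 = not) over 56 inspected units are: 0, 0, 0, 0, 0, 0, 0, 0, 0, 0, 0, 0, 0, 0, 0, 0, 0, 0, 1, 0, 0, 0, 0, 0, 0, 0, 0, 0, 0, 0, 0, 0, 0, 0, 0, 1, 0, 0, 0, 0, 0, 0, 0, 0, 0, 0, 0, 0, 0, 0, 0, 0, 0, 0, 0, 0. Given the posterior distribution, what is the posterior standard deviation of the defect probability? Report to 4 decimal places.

0.0399

The Beta prior is conjugate to a Binomial/Bernoulli likelihood; the update adds successes to α and failures to β.
Posterior: Beta(α+k, β+n−k) = Beta(7.69+2, 8.45+54) = Beta(9.69, 62.45).
Var = αβ/((α+β)²(α+β+1)) = 9.69·62.45/(72.14²·73.14) = 0.00158982; SD = √0.00158982 = 0.0399.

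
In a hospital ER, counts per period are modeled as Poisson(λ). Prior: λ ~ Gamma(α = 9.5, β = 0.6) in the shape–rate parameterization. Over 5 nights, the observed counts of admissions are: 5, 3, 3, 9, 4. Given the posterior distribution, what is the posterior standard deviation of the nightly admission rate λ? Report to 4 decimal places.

With a Gamma(shape α, rate β) prior, the Poisson likelihood is conjugate: the posterior is Gamma(α + ΣXᵢ, β + n).
Sum of counts S = 24 over n = 5 nights.
Posterior: Gamma(α+S, β+n) = Gamma(9.5+24, 0.6+5) = Gamma(33.5, 5.6).
SD = √α/β = √33.5/5.6 = 1.0336.

1.0336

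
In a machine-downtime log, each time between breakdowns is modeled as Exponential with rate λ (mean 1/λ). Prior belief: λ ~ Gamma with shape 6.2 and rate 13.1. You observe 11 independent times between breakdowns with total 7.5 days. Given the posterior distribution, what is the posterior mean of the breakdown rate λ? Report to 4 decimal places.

0.8350

With a Gamma(shape α, rate β) prior on the exponential rate λ, the posterior after n observations with total T = Σxᵢ is Gamma(α+n, β+T).
Posterior: Gamma(6.2+11, 13.1+7.5) = Gamma(17.2, 20.6).
Posterior mean of λ = α/β = 17.2/20.6 = 0.8350.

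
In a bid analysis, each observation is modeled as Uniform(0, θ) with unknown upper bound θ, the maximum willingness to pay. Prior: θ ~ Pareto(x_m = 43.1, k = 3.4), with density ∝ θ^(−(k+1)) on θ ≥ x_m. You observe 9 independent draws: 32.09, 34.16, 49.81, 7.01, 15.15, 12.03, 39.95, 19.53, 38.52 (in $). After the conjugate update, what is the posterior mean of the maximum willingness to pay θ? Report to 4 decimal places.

A Pareto(scale x_m, shape k) prior on the upper bound θ of Uniform(0, θ) is conjugate: posterior is Pareto(max(x_m, max xᵢ), k + n).
Sample maximum = 49.81; prior scale x_m = 43.1 → posterior scale = max = 49.81.
Posterior shape = 3.4 + 9 = 12.4.
E[θ|data] = k·x_m/(k−1) = 12.4·49.81/11.4 = 54.1793.

54.1793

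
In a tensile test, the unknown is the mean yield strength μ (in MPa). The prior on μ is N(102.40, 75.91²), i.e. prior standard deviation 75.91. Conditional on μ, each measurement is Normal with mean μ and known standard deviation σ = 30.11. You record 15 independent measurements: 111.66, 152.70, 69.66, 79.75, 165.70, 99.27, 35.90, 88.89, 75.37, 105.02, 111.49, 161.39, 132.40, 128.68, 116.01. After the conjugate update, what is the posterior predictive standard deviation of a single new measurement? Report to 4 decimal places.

31.0874

For Normal data with known variance σ², a Normal(μ₀, σ₀²) prior on μ is conjugate. Posterior precision = 1/σ₀² + n/σ²; posterior mean is the precision-weighted average of μ₀ and x̄.
σ₀² = 75.91² = 5762.3281, σ² = 30.11² = 906.6121; σ² + n·σ₀² = 906.6121 + 15·5762.3281 = 87341.5336.
Posterior precision = 1/σ₀² + n/σ² = 1/5762.3281 + 15/906.6121 = (σ² + n·σ₀²)/(σ₀²σ²) = 87341.5336/(5762.3281·906.6121); posterior variance σₙ² = σ₀²σ²/(σ² + n·σ₀²) = 5762.3281·906.6121/87341.5336 = 59.813426.
Predictive variance for one new observation = σₙ² + σ² = 5762.3281·906.6121/87341.5336 + 906.6121 = σ²·(σ₀² + 87341.5336)/87341.5336 = 906.6121·93103.8617/87341.5336 = 966.425526; SD = √(906.6121·93103.8617/87341.5336) = 31.0874.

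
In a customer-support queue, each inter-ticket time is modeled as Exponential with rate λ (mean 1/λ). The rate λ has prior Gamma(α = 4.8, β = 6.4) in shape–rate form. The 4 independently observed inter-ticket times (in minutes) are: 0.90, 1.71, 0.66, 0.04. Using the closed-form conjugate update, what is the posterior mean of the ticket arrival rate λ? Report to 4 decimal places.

0.9063

With a Gamma(shape α, rate β) prior on the exponential rate λ, the posterior after n observations with total T = Σxᵢ is Gamma(α+n, β+T).
Sum of observations T = 3.31 minutes; n = 4.
Posterior: Gamma(4.8+4, 6.4+3.31) = Gamma(8.8, 9.71).
Posterior mean of λ = α/β = 8.8/9.71 = 0.9063.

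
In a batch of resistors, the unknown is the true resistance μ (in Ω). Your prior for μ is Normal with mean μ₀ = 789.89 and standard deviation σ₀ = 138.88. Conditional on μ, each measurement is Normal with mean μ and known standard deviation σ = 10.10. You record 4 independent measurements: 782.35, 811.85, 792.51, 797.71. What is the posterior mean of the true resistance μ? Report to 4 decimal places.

796.0968

For Normal data with known variance σ², a Normal(μ₀, σ₀²) prior on μ is conjugate. Posterior precision = 1/σ₀² + n/σ²; posterior mean is the precision-weighted average of μ₀ and x̄.
Σxᵢ = 782.35 + 811.85 + 792.51 + 797.71 = 3184.42, so n·x̄ = 3184.42.
σ₀² = 138.88² = 19287.6544, σ² = 10.10² = 102.01; σ² + n·σ₀² = 102.01 + 4·19287.6544 = 77252.6276.
Posterior mean = (μ₀/σ₀² + n·x̄/σ²)/(1/σ₀² + n/σ²) = (σ²·μ₀ + σ₀²·n·x̄)/(σ² + n·σ₀²) = (102.01·789.89 + 19287.6544·3184.42)/77252.6276 = 61500569.103348/77252.6276 = 796.0968.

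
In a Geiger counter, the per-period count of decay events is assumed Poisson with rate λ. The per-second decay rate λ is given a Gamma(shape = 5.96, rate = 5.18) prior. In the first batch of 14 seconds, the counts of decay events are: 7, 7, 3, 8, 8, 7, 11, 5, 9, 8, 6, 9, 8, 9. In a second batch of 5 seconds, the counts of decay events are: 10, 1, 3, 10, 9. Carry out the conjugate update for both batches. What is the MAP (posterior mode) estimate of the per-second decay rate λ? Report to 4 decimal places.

With a Gamma(shape α, rate β) prior, the Poisson likelihood is conjugate: the posterior is Gamma(α + ΣXᵢ, β + n).
Batch 1: sum of counts S = 105 over n = 14 seconds.
After batch 1: Gamma(α+S, β+n) = Gamma(5.96+105, 5.18+14) = Gamma(110.96, 19.18).
Batch 2: sum of counts S = 33 over n = 5 seconds.
After batch 2: Gamma(α+S, β+n) = Gamma(110.96+33, 19.18+5) = Gamma(143.96, 24.18).
Mode of Gamma(α,β) for α≥1 is (α−1)/β = 142.96/24.18 = 5.9123.

5.9123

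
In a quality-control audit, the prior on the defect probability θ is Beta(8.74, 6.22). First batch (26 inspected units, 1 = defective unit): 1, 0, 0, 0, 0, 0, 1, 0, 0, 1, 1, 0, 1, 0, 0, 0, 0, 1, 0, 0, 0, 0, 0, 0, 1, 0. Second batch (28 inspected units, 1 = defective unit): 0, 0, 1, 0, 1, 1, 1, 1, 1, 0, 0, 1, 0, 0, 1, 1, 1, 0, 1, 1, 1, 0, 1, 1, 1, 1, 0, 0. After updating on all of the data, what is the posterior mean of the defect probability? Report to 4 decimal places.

The Beta prior is conjugate to a Binomial/Bernoulli likelihood; the update adds successes to α and failures to β.
After batch 1: Beta(8.74+7, 6.22+19) = Beta(15.74, 25.22).
After batch 2: Beta(15.74+17, 25.22+11) = Beta(32.74, 36.22).
Posterior mean = α/(α+β) = 32.74/68.96 = 0.4748.

0.4748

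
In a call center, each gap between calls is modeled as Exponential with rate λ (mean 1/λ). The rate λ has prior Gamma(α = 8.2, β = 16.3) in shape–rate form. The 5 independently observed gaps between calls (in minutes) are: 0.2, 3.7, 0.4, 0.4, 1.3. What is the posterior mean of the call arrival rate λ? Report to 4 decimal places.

0.5919

With a Gamma(shape α, rate β) prior on the exponential rate λ, the posterior after n observations with total T = Σxᵢ is Gamma(α+n, β+T).
Sum of observations T = 6.0 minutes; n = 5.
Posterior: Gamma(8.2+5, 16.3+6.0) = Gamma(13.2, 22.3).
Posterior mean of λ = α/β = 13.2/22.3 = 0.5919.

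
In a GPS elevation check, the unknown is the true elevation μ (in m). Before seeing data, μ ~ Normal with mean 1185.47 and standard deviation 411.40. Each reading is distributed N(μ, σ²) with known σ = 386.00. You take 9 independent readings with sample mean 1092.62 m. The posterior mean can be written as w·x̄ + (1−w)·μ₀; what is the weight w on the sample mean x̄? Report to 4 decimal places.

For Normal data with known variance σ², a Normal(μ₀, σ₀²) prior on μ is conjugate. Posterior precision = 1/σ₀² + n/σ²; posterior mean is the precision-weighted average of μ₀ and x̄.
σ₀² = 411.40² = 169249.96, σ² = 386.00² = 148996. Prior precision 1/σ₀² = 1/169249.96; data precision n/σ² = 9/148996.
w = (n/σ²)/(1/σ₀² + n/σ²) = n·σ₀²/(σ² + n·σ₀²) = 9·169249.96/(148996 + 9·169249.96) = 1523249.64/1672245.64 = 0.9109.

0.9109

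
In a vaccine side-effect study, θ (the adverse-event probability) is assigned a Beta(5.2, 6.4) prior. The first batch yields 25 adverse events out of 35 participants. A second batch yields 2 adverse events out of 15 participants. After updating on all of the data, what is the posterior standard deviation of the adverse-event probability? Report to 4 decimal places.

0.0631

The Beta prior is conjugate to a Binomial/Bernoulli likelihood; the update adds successes to α and failures to β.
After batch 1: Beta(5.2+25, 6.4+10) = Beta(30.2, 16.4).
After batch 2: Beta(30.2+2, 16.4+13) = Beta(32.2, 29.4).
Var = αβ/((α+β)²(α+β+1)) = 32.2·29.4/(61.6²·62.6) = 0.00398536; SD = √0.00398536 = 0.0631.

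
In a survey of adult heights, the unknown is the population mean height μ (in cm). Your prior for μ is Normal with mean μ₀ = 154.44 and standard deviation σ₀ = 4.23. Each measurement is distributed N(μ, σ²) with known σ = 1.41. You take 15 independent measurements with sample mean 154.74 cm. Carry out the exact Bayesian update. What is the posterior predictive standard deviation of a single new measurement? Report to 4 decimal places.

1.4559

For Normal data with known variance σ², a Normal(μ₀, σ₀²) prior on μ is conjugate. Posterior precision = 1/σ₀² + n/σ²; posterior mean is the precision-weighted average of μ₀ and x̄.
σ₀² = 4.23² = 17.8929, σ² = 1.41² = 1.9881; σ² + n·σ₀² = 1.9881 + 15·17.8929 = 270.3816.
Posterior precision = 1/σ₀² + n/σ² = 1/17.8929 + 15/1.9881 = (σ² + n·σ₀²)/(σ₀²σ²) = 270.3816/(17.8929·1.9881); posterior variance σₙ² = σ₀²σ²/(σ² + n·σ₀²) = 17.8929·1.9881/270.3816 = 0.131565.
Predictive variance for one new observation = σₙ² + σ² = 17.8929·1.9881/270.3816 + 1.9881 = σ²·(σ₀² + 270.3816)/270.3816 = 1.9881·288.2745/270.3816 = 2.119665; SD = √(1.9881·288.2745/270.3816) = 1.4559.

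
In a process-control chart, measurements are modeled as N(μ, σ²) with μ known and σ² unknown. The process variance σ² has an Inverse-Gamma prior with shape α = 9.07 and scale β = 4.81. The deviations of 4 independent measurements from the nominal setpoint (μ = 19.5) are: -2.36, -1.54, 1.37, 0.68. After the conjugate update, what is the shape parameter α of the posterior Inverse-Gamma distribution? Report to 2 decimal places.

11.07

With known mean μ and an Inverse-Gamma(α, β) prior on σ², the Normal likelihood is conjugate: posterior is Inv-Gamma(α + n/2, β + Σ(xᵢ−μ)²/2).
Σ(xᵢ−μ)² = (-2.36)² + (-1.54)² + (1.37)² + (0.68)² = 10.2805.
Posterior: Inv-Gamma(9.07 + 4/2, 4.81 + 10.2805/2) = Inv-Gamma(11.07, 9.95025).
Posterior α = 11.07.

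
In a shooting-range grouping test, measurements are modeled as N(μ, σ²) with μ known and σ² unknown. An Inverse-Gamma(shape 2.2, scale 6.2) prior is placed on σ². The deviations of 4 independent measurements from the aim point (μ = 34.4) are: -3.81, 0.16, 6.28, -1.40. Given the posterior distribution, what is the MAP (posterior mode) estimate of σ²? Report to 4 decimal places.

With known mean μ and an Inverse-Gamma(α, β) prior on σ², the Normal likelihood is conjugate: posterior is Inv-Gamma(α + n/2, β + Σ(xᵢ−μ)²/2).
Σ(xᵢ−μ)² = (-3.81)² + (0.16)² + (6.28)² + (-1.40)² = 55.9401.
Posterior: Inv-Gamma(2.2 + 4/2, 6.2 + 55.9401/2) = Inv-Gamma(4.20, 34.17005).
Mode = β/(α+1) = 34.17005/5.20 = 6.5712.

6.5712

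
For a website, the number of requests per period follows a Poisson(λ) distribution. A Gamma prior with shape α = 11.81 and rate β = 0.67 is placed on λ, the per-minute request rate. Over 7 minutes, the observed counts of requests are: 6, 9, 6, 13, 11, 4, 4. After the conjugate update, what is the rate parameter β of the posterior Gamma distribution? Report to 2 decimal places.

With a Gamma(shape α, rate β) prior, the Poisson likelihood is conjugate: the posterior is Gamma(α + ΣXᵢ, β + n).
Sum of counts S = 53 over n = 7 minutes.
Posterior: Gamma(α+S, β+n) = Gamma(11.81+53, 0.67+7) = Gamma(64.81, 7.67).
Posterior β = 7.67.

7.67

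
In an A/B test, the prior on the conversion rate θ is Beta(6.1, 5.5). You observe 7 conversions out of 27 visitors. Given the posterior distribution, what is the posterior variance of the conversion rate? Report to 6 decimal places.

0.005662

The Beta prior is conjugate to a Binomial/Bernoulli likelihood; the update adds successes to α and failures to β.
Posterior: Beta(α+k, β+n−k) = Beta(6.1+7, 5.5+20) = Beta(13.1, 25.5).
Var = αβ/((α+β)²(α+β+1)) = 13.1·25.5/(38.6²·39.6) = 0.005662.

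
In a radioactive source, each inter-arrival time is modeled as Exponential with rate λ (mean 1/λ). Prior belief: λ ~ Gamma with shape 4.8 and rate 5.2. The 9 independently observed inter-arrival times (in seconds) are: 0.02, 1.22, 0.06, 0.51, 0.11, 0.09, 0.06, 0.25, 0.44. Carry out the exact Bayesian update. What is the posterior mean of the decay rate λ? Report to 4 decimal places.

1.7337

With a Gamma(shape α, rate β) prior on the exponential rate λ, the posterior after n observations with total T = Σxᵢ is Gamma(α+n, β+T).
Sum of observations T = 2.76 seconds; n = 9.
Posterior: Gamma(4.8+9, 5.2+2.76) = Gamma(13.8, 7.96).
Posterior mean of λ = α/β = 13.8/7.96 = 1.7337.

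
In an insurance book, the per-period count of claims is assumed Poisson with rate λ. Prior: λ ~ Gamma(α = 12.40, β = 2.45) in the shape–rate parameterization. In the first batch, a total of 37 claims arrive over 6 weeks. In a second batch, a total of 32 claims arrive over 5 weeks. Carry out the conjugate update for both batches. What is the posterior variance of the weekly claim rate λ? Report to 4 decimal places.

With a Gamma(shape α, rate β) prior, the Poisson likelihood is conjugate: the posterior is Gamma(α + ΣXᵢ, β + n).
After batch 1: Gamma(α+S, β+n) = Gamma(12.40+37, 2.45+6) = Gamma(49.40, 8.45).
After batch 2: Gamma(α+S, β+n) = Gamma(49.40+32, 8.45+5) = Gamma(81.40, 13.45).
Var = α/β² = 81.40/13.45² = 0.4500.

0.4500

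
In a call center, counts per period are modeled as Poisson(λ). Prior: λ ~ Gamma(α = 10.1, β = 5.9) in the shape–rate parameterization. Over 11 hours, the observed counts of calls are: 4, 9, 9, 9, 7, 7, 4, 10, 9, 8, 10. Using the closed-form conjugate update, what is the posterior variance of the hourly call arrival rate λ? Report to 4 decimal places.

With a Gamma(shape α, rate β) prior, the Poisson likelihood is conjugate: the posterior is Gamma(α + ΣXᵢ, β + n).
Sum of counts S = 86 over n = 11 hours.
Posterior: Gamma(α+S, β+n) = Gamma(10.1+86, 5.9+11) = Gamma(96.1, 16.9).
Var = α/β² = 96.1/16.9² = 0.3365.

0.3365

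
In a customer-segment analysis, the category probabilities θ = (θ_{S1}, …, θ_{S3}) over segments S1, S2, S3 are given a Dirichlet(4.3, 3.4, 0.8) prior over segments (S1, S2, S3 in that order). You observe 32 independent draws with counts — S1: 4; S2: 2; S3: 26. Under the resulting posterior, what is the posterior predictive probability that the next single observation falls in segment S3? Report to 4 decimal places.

0.6617

The Dirichlet prior is conjugate to the Multinomial likelihood: each posterior αⱼ = prior αⱼ + observed count nⱼ.
Posterior concentration: (8.3, 5.4, 26.8), total = 40.5.
P(next = S3 | data) = α_{S3}/Σα = 0.6617.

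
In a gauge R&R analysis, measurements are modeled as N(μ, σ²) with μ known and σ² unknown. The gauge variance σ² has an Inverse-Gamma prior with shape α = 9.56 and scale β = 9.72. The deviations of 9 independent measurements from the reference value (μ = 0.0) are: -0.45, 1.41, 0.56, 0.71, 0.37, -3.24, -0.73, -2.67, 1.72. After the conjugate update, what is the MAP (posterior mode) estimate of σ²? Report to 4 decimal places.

1.4510

With known mean μ and an Inverse-Gamma(α, β) prior on σ², the Normal likelihood is conjugate: posterior is Inv-Gamma(α + n/2, β + Σ(xᵢ−μ)²/2).
Σ(xᵢ−μ)² = (-0.45)² + (1.41)² + (0.56)² + (0.71)² + (0.37)² + (-3.24)² + (-0.73)² + (-2.67)² + (1.72)² = 24.2630.
Posterior: Inv-Gamma(9.56 + 9/2, 9.72 + 24.2630/2) = Inv-Gamma(14.06, 21.85150).
Mode = β/(α+1) = 21.85150/15.06 = 1.4510.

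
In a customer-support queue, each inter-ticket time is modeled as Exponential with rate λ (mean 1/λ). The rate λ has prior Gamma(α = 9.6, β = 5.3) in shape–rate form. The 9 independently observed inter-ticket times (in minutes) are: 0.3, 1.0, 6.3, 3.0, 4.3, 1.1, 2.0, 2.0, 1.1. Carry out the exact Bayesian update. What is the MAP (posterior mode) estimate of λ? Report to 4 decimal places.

0.6667

With a Gamma(shape α, rate β) prior on the exponential rate λ, the posterior after n observations with total T = Σxᵢ is Gamma(α+n, β+T).
Sum of observations T = 21.1 minutes; n = 9.
Posterior: Gamma(9.6+9, 5.3+21.1) = Gamma(18.6, 26.4).
Mode = (α−1)/β = 0.6667.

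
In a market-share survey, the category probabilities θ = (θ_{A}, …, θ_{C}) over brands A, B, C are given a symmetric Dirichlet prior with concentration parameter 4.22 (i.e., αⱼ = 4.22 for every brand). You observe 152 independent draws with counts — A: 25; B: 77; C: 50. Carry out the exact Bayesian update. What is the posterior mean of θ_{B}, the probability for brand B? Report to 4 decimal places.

The Dirichlet prior is conjugate to the Multinomial likelihood: each posterior αⱼ = prior αⱼ + observed count nⱼ.
Posterior concentration: (29.22, 81.22, 54.22), total = 164.66.
E[θ_{B}|data] = α_{B}/Σα = 81.22/164.66 = 0.4933.

0.4933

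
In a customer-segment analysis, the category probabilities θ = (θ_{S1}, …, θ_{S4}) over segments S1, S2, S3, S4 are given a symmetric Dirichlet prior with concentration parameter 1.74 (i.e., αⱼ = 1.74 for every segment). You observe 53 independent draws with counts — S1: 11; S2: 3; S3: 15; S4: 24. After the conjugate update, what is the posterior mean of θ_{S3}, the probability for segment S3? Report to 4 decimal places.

0.2792

The Dirichlet prior is conjugate to the Multinomial likelihood: each posterior αⱼ = prior αⱼ + observed count nⱼ.
Posterior concentration: (12.74, 4.74, 16.74, 25.74), total = 59.96.
E[θ_{S3}|data] = α_{S3}/Σα = 16.74/59.96 = 0.2792.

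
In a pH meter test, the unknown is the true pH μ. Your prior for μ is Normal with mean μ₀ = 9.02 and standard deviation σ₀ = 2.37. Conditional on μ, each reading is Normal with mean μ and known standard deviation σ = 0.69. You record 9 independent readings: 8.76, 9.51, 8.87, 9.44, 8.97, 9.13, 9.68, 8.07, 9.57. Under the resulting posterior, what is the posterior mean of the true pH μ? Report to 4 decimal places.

9.1103

For Normal data with known variance σ², a Normal(μ₀, σ₀²) prior on μ is conjugate. Posterior precision = 1/σ₀² + n/σ²; posterior mean is the precision-weighted average of μ₀ and x̄.
Σxᵢ = 8.76 + 9.51 + 8.87 + 9.44 + 8.97 + 9.13 + 9.68 + 8.07 + 9.57 = 82, so n·x̄ = 82.
σ₀² = 2.37² = 5.6169, σ² = 0.69² = 0.4761; σ² + n·σ₀² = 0.4761 + 9·5.6169 = 51.0282.
Posterior mean = (μ₀/σ₀² + n·x̄/σ²)/(1/σ₀² + n/σ²) = (σ²·μ₀ + σ₀²·n·x̄)/(σ² + n·σ₀²) = (0.4761·9.02 + 5.6169·82)/51.0282 = 464.880222/51.0282 = 9.1103.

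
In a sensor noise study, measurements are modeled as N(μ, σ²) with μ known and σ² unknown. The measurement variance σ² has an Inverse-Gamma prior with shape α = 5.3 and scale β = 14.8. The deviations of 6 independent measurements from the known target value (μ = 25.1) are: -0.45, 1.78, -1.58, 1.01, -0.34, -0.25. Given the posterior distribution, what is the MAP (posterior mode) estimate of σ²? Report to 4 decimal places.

With known mean μ and an Inverse-Gamma(α, β) prior on σ², the Normal likelihood is conjugate: posterior is Inv-Gamma(α + n/2, β + Σ(xᵢ−μ)²/2).
Σ(xᵢ−μ)² = (-0.45)² + (1.78)² + (-1.58)² + (1.01)² + (-0.34)² + (-0.25)² = 7.0655.
Posterior: Inv-Gamma(5.3 + 6/2, 14.8 + 7.0655/2) = Inv-Gamma(8.30, 18.33275).
Mode = β/(α+1) = 18.33275/9.30 = 1.9713.

1.9713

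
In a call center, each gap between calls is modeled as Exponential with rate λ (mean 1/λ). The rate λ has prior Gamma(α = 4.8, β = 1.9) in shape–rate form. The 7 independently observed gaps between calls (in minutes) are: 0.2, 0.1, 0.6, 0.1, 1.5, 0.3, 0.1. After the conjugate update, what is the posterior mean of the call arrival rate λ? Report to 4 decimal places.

With a Gamma(shape α, rate β) prior on the exponential rate λ, the posterior after n observations with total T = Σxᵢ is Gamma(α+n, β+T).
Sum of observations T = 2.9 minutes; n = 7.
Posterior: Gamma(4.8+7, 1.9+2.9) = Gamma(11.8, 4.8).
Posterior mean of λ = α/β = 11.8/4.8 = 2.4583.

2.4583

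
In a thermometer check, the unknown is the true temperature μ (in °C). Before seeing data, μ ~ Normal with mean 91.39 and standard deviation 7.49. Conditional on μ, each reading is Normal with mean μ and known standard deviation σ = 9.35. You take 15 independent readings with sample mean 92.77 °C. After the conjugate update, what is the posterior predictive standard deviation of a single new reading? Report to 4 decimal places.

For Normal data with known variance σ², a Normal(μ₀, σ₀²) prior on μ is conjugate. Posterior precision = 1/σ₀² + n/σ²; posterior mean is the precision-weighted average of μ₀ and x̄.
σ₀² = 7.49² = 56.1001, σ² = 9.35² = 87.4225; σ² + n·σ₀² = 87.4225 + 15·56.1001 = 928.924.
Posterior precision = 1/σ₀² + n/σ² = 1/56.1001 + 15/87.4225 = (σ² + n·σ₀²)/(σ₀²σ²) = 928.924/(56.1001·87.4225); posterior variance σₙ² = σ₀²σ²/(σ² + n·σ₀²) = 56.1001·87.4225/928.924 = 5.279669.
Predictive variance for one new observation = σₙ² + σ² = 56.1001·87.4225/928.924 + 87.4225 = σ²·(σ₀² + 928.924)/928.924 = 87.4225·985.0241/928.924 = 92.702169; SD = √(87.4225·985.0241/928.924) = 9.6282.

9.6282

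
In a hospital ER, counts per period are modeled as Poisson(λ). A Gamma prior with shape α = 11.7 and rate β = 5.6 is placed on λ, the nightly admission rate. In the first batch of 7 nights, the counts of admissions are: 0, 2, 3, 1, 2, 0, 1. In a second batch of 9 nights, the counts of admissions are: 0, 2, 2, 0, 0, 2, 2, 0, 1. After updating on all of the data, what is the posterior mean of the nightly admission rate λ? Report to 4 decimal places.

1.3750

With a Gamma(shape α, rate β) prior, the Poisson likelihood is conjugate: the posterior is Gamma(α + ΣXᵢ, β + n).
Batch 1: sum of counts S = 9 over n = 7 nights.
After batch 1: Gamma(α+S, β+n) = Gamma(11.7+9, 5.6+7) = Gamma(20.7, 12.6).
Batch 2: sum of counts S = 9 over n = 9 nights.
After batch 2: Gamma(α+S, β+n) = Gamma(20.7+9, 12.6+9) = Gamma(29.7, 21.6).
Posterior mean = α/β = 29.7/21.6 = 1.3750.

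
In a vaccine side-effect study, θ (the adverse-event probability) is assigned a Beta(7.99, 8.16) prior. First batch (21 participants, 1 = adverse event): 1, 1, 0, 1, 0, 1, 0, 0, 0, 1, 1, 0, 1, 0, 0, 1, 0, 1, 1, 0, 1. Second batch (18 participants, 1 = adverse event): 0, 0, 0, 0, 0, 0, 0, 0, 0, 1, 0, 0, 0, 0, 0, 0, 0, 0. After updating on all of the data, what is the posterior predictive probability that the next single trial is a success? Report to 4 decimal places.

0.3625

The Beta prior is conjugate to a Binomial/Bernoulli likelihood; the update adds successes to α and failures to β.
After batch 1: Beta(7.99+11, 8.16+10) = Beta(18.99, 18.16).
After batch 2: Beta(18.99+1, 18.16+17) = Beta(19.99, 35.16).
For a single future Bernoulli trial, P(success | data) = α/(α+β) = 0.3625.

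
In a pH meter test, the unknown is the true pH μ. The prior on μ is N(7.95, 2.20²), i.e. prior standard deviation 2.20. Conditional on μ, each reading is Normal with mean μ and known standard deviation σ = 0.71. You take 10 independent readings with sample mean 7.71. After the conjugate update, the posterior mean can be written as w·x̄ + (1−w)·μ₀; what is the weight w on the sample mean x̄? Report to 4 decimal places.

For Normal data with known variance σ², a Normal(μ₀, σ₀²) prior on μ is conjugate. Posterior precision = 1/σ₀² + n/σ²; posterior mean is the precision-weighted average of μ₀ and x̄.
σ₀² = 2.20² = 4.84, σ² = 0.71² = 0.5041. Prior precision 1/σ₀² = 1/4.84; data precision n/σ² = 10/0.5041.
w = (n/σ²)/(1/σ₀² + n/σ²) = n·σ₀²/(σ² + n·σ₀²) = 10·4.84/(0.5041 + 10·4.84) = 48.4/48.9041 = 0.9897.

0.9897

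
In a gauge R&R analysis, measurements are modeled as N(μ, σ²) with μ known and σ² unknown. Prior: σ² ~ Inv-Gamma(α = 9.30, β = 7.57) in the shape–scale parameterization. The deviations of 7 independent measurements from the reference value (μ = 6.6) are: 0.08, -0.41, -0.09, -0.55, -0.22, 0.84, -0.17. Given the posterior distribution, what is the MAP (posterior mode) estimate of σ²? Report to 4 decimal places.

0.5945

With known mean μ and an Inverse-Gamma(α, β) prior on σ², the Normal likelihood is conjugate: posterior is Inv-Gamma(α + n/2, β + Σ(xᵢ−μ)²/2).
Σ(xᵢ−μ)² = (0.08)² + (-0.41)² + (-0.09)² + (-0.55)² + (-0.22)² + (0.84)² + (-0.17)² = 1.2680.
Posterior: Inv-Gamma(9.30 + 7/2, 7.57 + 1.2680/2) = Inv-Gamma(12.80, 8.20400).
Mode = β/(α+1) = 8.20400/13.80 = 0.5945.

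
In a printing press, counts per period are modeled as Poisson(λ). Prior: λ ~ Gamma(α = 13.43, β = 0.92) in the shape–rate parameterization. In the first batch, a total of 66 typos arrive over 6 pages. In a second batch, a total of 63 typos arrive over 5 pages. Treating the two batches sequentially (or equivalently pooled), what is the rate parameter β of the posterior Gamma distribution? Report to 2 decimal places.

11.92

With a Gamma(shape α, rate β) prior, the Poisson likelihood is conjugate: the posterior is Gamma(α + ΣXᵢ, β + n).
After batch 1: Gamma(α+S, β+n) = Gamma(13.43+66, 0.92+6) = Gamma(79.43, 6.92).
After batch 2: Gamma(α+S, β+n) = Gamma(79.43+63, 6.92+5) = Gamma(142.43, 11.92).
Posterior β = 11.92.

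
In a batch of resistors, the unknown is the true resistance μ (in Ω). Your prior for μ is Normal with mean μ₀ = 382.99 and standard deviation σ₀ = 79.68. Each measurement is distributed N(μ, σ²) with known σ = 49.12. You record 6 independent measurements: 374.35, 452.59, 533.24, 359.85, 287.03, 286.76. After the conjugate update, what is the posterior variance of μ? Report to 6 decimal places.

378.176018

For Normal data with known variance σ², a Normal(μ₀, σ₀²) prior on μ is conjugate. Posterior precision = 1/σ₀² + n/σ²; posterior mean is the precision-weighted average of μ₀ and x̄.
σ₀² = 79.68² = 6348.9024, σ² = 49.12² = 2412.7744; σ² + n·σ₀² = 2412.7744 + 6·6348.9024 = 40506.1888.
Posterior precision = 1/σ₀² + n/σ² = 1/6348.9024 + 6/2412.7744 = (σ² + n·σ₀²)/(σ₀²σ²) = 40506.1888/(6348.9024·2412.7744); posterior variance σₙ² = σ₀²σ²/(σ² + n·σ₀²) = 6348.9024·2412.7744/40506.1888 = 378.176018.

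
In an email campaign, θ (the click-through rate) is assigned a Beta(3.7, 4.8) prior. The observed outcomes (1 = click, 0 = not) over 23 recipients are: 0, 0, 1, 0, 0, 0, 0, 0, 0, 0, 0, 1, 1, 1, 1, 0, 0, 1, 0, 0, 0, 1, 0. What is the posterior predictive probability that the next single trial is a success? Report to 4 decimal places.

0.3397

The Beta prior is conjugate to a Binomial/Bernoulli likelihood; the update adds successes to α and failures to β.
Posterior: Beta(α+k, β+n−k) = Beta(3.7+7, 4.8+16) = Beta(10.7, 20.8).
For a single future Bernoulli trial, P(success | data) = α/(α+β) = 0.3397.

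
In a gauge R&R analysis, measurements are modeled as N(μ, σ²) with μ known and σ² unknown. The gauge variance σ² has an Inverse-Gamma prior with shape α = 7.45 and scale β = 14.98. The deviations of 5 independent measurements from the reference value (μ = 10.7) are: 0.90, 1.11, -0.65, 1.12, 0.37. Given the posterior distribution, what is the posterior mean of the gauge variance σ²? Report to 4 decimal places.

1.8892

With known mean μ and an Inverse-Gamma(α, β) prior on σ², the Normal likelihood is conjugate: posterior is Inv-Gamma(α + n/2, β + Σ(xᵢ−μ)²/2).
Σ(xᵢ−μ)² = (0.90)² + (1.11)² + (-0.65)² + (1.12)² + (0.37)² = 3.8559.
Posterior: Inv-Gamma(7.45 + 5/2, 14.98 + 3.8559/2) = Inv-Gamma(9.95, 16.90795).
E[σ²|data] = β/(α−1) = 16.90795/8.95 = 1.8892.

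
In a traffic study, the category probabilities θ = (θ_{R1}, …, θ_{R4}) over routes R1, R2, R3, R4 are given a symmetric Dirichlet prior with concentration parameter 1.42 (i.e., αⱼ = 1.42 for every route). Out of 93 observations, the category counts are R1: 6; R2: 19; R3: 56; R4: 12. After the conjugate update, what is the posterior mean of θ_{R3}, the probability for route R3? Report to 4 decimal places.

0.5819

The Dirichlet prior is conjugate to the Multinomial likelihood: each posterior αⱼ = prior αⱼ + observed count nⱼ.
Posterior concentration: (7.42, 20.42, 57.42, 13.42), total = 98.68.
E[θ_{R3}|data] = α_{R3}/Σα = 57.42/98.68 = 0.5819.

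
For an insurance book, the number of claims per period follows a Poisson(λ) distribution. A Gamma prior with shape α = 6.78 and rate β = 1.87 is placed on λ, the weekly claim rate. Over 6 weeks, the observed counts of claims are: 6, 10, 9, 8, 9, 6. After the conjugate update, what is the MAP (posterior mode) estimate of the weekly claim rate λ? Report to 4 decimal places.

With a Gamma(shape α, rate β) prior, the Poisson likelihood is conjugate: the posterior is Gamma(α + ΣXᵢ, β + n).
Sum of counts S = 48 over n = 6 weeks.
Posterior: Gamma(α+S, β+n) = Gamma(6.78+48, 1.87+6) = Gamma(54.78, 7.87).
Mode of Gamma(α,β) for α≥1 is (α−1)/β = 53.78/7.87 = 6.8335.

6.8335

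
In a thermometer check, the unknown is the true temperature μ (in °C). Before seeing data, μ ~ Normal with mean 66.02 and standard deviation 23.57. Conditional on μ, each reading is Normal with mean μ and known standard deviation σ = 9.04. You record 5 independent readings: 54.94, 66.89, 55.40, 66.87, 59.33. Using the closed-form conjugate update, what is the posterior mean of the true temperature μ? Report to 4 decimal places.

For Normal data with known variance σ², a Normal(μ₀, σ₀²) prior on μ is conjugate. Posterior precision = 1/σ₀² + n/σ²; posterior mean is the precision-weighted average of μ₀ and x̄.
Σxᵢ = 54.94 + 66.89 + 55.40 + 66.87 + 59.33 = 303.43, so n·x̄ = 303.43.
σ₀² = 23.57² = 555.5449, σ² = 9.04² = 81.7216; σ² + n·σ₀² = 81.7216 + 5·555.5449 = 2859.4461.
Posterior mean = (μ₀/σ₀² + n·x̄/σ²)/(1/σ₀² + n/σ²) = (σ²·μ₀ + σ₀²·n·x̄)/(σ² + n·σ₀²) = (81.7216·66.02 + 555.5449·303.43)/2859.4461 = 173964.249039/2859.4461 = 60.8384.

60.8384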